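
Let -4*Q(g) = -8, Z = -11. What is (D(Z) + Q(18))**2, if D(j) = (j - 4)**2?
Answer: 51529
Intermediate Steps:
Q(g) = 2 (Q(g) = -1/4*(-8) = 2)
D(j) = (-4 + j)**2
(D(Z) + Q(18))**2 = ((-4 - 11)**2 + 2)**2 = ((-15)**2 + 2)**2 = (225 + 2)**2 = 227**2 = 51529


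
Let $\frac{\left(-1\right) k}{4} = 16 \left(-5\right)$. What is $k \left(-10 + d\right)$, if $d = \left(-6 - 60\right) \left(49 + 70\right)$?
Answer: $-2516480$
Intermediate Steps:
$d = -7854$ ($d = \left(-66\right) 119 = -7854$)
$k = 320$ ($k = - 4 \cdot 16 \left(-5\right) = \left(-4\right) \left(-80\right) = 320$)
$k \left(-10 + d\right) = 320 \left(-10 - 7854\right) = 320 \left(-7864\right) = -2516480$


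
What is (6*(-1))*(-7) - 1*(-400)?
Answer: 442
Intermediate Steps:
(6*(-1))*(-7) - 1*(-400) = -6*(-7) + 400 = 42 + 400 = 442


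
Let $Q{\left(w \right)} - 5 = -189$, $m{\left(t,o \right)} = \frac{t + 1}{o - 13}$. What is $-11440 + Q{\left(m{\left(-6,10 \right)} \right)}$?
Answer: $-11624$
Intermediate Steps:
$m{\left(t,o \right)} = \frac{1 + t}{-13 + o}$
$Q{\left(w \right)} = -184$ ($Q{\left(w \right)} = 5 - 189 = -184$)
$-11440 + Q{\left(m{\left(-6,10 \right)} \right)} = -11440 - 184 = -11624$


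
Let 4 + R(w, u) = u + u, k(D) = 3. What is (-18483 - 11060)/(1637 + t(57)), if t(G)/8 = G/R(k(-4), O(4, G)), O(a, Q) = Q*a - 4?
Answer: -1093091/60607 ≈ -18.036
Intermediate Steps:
O(a, Q) = -4 + Q*a
R(w, u) = -4 + 2*u (R(w, u) = -4 + (u + u) = -4 + 2*u)
t(G) = 8*G/(-12 + 8*G) (t(G) = 8*(G/(-4 + 2*(-4 + G*4))) = 8*(G/(-4 + 2*(-4 + 4*G))) = 8*(G/(-4 + (-8 + 8*G))) = 8*(G/(-12 + 8*G)) = 8*G/(-12 + 8*G))
(-18483 - 11060)/(1637 + t(57)) = (-18483 - 11060)/(1637 + 2*57/(-3 + 2*57)) = -29543/(1637 + 2*57/(-3 + 114)) = -29543/(1637 + 2*57/111) = -29543/(1637 + 2*57*(1/111)) = -29543/(1637 + 38/37) = -29543/60607/37 = -29543*37/60607 = -1093091/60607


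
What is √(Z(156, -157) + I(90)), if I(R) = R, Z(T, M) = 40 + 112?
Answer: 11*√2 ≈ 15.556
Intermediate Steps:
Z(T, M) = 152
√(Z(156, -157) + I(90)) = √(152 + 90) = √242 = 11*√2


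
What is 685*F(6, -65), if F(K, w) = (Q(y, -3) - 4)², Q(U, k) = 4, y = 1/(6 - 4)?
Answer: 0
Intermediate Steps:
y = ½ (y = 1/2 = ½ ≈ 0.50000)
F(K, w) = 0 (F(K, w) = (4 - 4)² = 0² = 0)
685*F(6, -65) = 685*0 = 0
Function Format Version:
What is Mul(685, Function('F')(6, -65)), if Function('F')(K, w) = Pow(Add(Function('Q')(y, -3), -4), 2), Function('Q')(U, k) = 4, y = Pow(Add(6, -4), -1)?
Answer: 0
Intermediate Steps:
y = Rational(1, 2) (y = Pow(2, -1) = Rational(1, 2) ≈ 0.50000)
Function('F')(K, w) = 0 (Function('F')(K, w) = Pow(Add(4, -4), 2) = Pow(0, 2) = 0)
Mul(685, Function('F')(6, -65)) = Mul(685, 0) = 0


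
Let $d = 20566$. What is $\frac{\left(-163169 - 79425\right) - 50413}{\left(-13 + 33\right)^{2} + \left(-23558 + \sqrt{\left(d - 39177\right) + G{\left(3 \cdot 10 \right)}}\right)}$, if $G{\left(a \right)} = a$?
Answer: $\frac{205619882}{16251865} + \frac{8879 i \sqrt{18581}}{16251865} \approx 12.652 + 0.074472 i$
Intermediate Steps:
$\frac{\left(-163169 - 79425\right) - 50413}{\left(-13 + 33\right)^{2} + \left(-23558 + \sqrt{\left(d - 39177\right) + G{\left(3 \cdot 10 \right)}}\right)} = \frac{\left(-163169 - 79425\right) - 50413}{\left(-13 + 33\right)^{2} - \left(23558 - \sqrt{\left(20566 - 39177\right) + 3 \cdot 10}\right)} = \frac{\left(-163169 - 79425\right) - 50413}{20^{2} - \left(23558 - \sqrt{-18611 + 30}\right)} = \frac{-242594 - 50413}{400 - \left(23558 - \sqrt{-18581}\right)} = - \frac{293007}{400 - \left(23558 - i \sqrt{18581}\right)} = - \frac{293007}{-23158 + i \sqrt{18581}}$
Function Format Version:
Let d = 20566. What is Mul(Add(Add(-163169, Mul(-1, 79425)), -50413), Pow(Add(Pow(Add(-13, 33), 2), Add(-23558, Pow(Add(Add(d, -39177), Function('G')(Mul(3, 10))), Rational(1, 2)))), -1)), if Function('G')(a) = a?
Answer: Add(Rational(205619882, 16251865), Mul(Rational(8879, 16251865), I, Pow(18581, Rational(1, 2)))) ≈ Add(12.652, Mul(0.074472, I))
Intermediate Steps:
Mul(Add(Add(-163169, Mul(-1, 79425)), -50413), Pow(Add(Pow(Add(-13, 33), 2), Add(-23558, Pow(Add(Add(d, -39177), Function('G')(Mul(3, 10))), Rational(1, 2)))), -1)) = Mul(Add(Add(-163169, Mul(-1, 79425)), -50413), Pow(Add(Pow(Add(-13, 33), 2), Add(-23558, Pow(Add(Add(20566, -39177), Mul(3, 10)), Rational(1, 2)))), -1)) = Mul(Add(Add(-163169, -79425), -50413), Pow(Add(Pow(20, 2), Add(-23558, Pow(Add(-18611, 30), Rational(1, 2)))), -1)) = Mul(Add(-242594, -50413), Pow(Add(400, Add(-23558, Pow(-18581, Rational(1, 2)))), -1)) = Mul(-293007, Pow(Add(400, Add(-23558, Mul(I, Pow(18581, Rational(1, 2))))), -1)) = Mul(-293007, Pow(Add(-23158, Mul(I, Pow(18581, Rational(1, 2)))), -1))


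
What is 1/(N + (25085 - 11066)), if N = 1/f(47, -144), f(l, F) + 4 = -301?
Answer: 305/4275794 ≈ 7.1332e-5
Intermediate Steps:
f(l, F) = -305 (f(l, F) = -4 - 301 = -305)
N = -1/305 (N = 1/(-305) = -1/305 ≈ -0.0032787)
1/(N + (25085 - 11066)) = 1/(-1/305 + (25085 - 11066)) = 1/(-1/305 + 14019) = 1/(4275794/305) = 305/4275794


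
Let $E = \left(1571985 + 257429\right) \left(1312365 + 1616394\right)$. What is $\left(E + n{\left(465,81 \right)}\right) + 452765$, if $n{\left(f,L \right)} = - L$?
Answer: $5357913169910$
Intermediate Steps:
$E = 5357912717226$ ($E = 1829414 \cdot 2928759 = 5357912717226$)
$\left(E + n{\left(465,81 \right)}\right) + 452765 = \left(5357912717226 - 81\right) + 452765 = 5357912717145 + 452765 = 5357913169910$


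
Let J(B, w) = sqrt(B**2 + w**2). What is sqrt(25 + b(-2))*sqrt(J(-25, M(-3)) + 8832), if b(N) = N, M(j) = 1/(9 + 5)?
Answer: sqrt(39814656 + 322*sqrt(122501))/14 ≈ 451.34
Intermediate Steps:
M(j) = 1/14
sqrt(25 + b(-2))*sqrt(J(-25, M(-3)) + 8832) = sqrt(25 - 2)*sqrt(sqrt((-25)**2 + (1/14)**2) + 8832) = sqrt(23)*sqrt(sqrt(625 + 1/196) + 8832) = sqrt(23)*sqrt(sqrt(122501/196) + 8832) = sqrt(23)*sqrt(sqrt(122501)/14 + 8832) = sqrt(23)*sqrt(8832 + sqrt(122501)/14)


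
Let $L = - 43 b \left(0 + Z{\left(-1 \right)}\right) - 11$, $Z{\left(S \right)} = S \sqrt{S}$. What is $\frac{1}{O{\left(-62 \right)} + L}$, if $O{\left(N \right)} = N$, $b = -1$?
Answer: $- \frac{73}{7178} + \frac{43 i}{7178} \approx -0.01017 + 0.0059905 i$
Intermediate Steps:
$Z{\left(S \right)} = S^{\frac{3}{2}}$
$L = -11 - 43 i$ ($L = - 43 \left(- (0 + \left(-1\right)^{\frac{3}{2}})\right) - 11 = - 43 \left(- (0 - i)\right) - 11 = - 43 \left(- \left(-1\right) i\right) - 11 = - 43 i - 11 = -11 - 43 i \approx -11.0 - 43.0 i$)
$\frac{1}{O{\left(-62 \right)} + L} = \frac{1}{-62 - \left(11 + 43 i\right)} = \frac{1}{-73 - 43 i} = \frac{-73 + 43 i}{7178}$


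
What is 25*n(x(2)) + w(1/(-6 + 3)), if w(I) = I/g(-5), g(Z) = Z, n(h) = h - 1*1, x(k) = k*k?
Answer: 1126/15 ≈ 75.067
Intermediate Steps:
x(k) = k**2
n(h) = -1 + h (n(h) = h - 1 = -1 + h)
w(I) = -I/5 (w(I) = I/(-5) = I*(-1/5) = -I/5)
25*n(x(2)) + w(1/(-6 + 3)) = 25*(-1 + 2**2) - 1/(5*(-6 + 3)) = 25*(-1 + 4) - 1/5/(-3) = 25*3 - 1/5*(-1/3) = 75 + 1/15 = 1126/15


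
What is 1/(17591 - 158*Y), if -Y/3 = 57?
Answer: 1/44609 ≈ 2.2417e-5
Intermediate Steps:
Y = -171 (Y = -3*57 = -171)
1/(17591 - 158*Y) = 1/(17591 - 158*(-171)) = 1/(17591 + 27018) = 1/44609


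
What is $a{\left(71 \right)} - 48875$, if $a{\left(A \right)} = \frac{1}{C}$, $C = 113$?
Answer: $- \frac{5522874}{113} \approx -48875.0$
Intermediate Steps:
$a{\left(A \right)} = \frac{1}{113}$
$a{\left(71 \right)} - 48875 = \frac{1}{113} - 48875 = - \frac{5522874}{113}$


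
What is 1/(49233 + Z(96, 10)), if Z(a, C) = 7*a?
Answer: 1/49905 ≈ 2.0038e-5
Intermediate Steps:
1/(49233 + Z(96, 10)) = 1/(49233 + 7*96) = 1/(49233 + 672) = 1/49905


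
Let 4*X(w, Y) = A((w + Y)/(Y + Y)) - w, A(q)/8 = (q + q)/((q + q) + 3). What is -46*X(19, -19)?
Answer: 437/2 ≈ 218.50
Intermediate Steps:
A(q) = 16*q/(3 + 2*q) (A(q) = 8*((q + q)/((q + q) + 3)) = 8*((2*q)/(2*q + 3)) = 8*((2*q)/(3 + 2*q)) = 8*(2*q/(3 + 2*q)) = 16*q/(3 + 2*q))
X(w, Y) = -w/4 + 2*(Y + w)/(Y*(3 + (Y + w)/Y)) (X(w, Y) = (16*((w + Y)/(Y + Y))/(3 + 2*((w + Y)/(Y + Y))) - w)/4 = (16*((Y + w)/((2*Y)))/(3 + 2*((Y + w)/((2*Y)))) - w)/4 = (16*((Y + w)*(1/(2*Y)))/(3 + 2*((Y + w)*(1/(2*Y)))) - w)/4 = (16*((Y + w)/(2*Y))/(3 + 2*((Y + w)/(2*Y))) - w)/4 = (16*((Y + w)/(2*Y))/(3 + (Y + w)/Y) - w)/4 = (8*(Y + w)/(Y*(3 + (Y + w)/Y)) - w)/4 = (-w + 8*(Y + w)/(Y*(3 + (Y + w)/Y)))/4 = -w/4 + 2*(Y + w)/(Y*(3 + (Y + w)/Y)))
-46*X(19, -19) = -23*(8*(-19) + 8*19 - 1*19*(19 + 4*(-19)))/(2*(19 + 4*(-19))) = -23*(-152 + 152 - 1*19*(19 - 76))/(2*(19 - 76)) = -23*(-152 + 152 - 1*19*(-57))/(2*(-57)) = -23*(-1)*(-152 + 152 + 1083)/(2*57) = -23*(-1)*1083/(2*57) = -46*(-19/4) = 437/2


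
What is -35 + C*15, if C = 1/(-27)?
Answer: -320/9 ≈ -35.556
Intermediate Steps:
C = -1/27 ≈ -0.037037
-35 + C*15 = -35 - 1/27*15 = -35 - 5/9 = -320/9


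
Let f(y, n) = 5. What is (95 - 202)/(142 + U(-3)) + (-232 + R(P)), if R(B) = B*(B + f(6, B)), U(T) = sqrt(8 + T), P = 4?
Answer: -3966358/20159 + 107*sqrt(5)/20159 ≈ -196.74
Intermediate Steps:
R(B) = B*(5 + B) (R(B) = B*(B + 5) = B*(5 + B))
(95 - 202)/(142 + U(-3)) + (-232 + R(P)) = (95 - 202)/(142 + sqrt(8 - 3)) + (-232 + 4*(5 + 4)) = -107/(142 + sqrt(5)) + (-232 + 4*9) = -107/(142 + sqrt(5)) + (-232 + 36) = -107/(142 + sqrt(5)) - 196 = -196 - 107/(142 + sqrt(5))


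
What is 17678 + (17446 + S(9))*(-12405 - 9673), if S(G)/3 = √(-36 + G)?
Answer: -385155110 - 198702*I*√3 ≈ -3.8516e+8 - 3.4416e+5*I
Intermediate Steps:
S(G) = 3*√(-36 + G)
17678 + (17446 + S(9))*(-12405 - 9673) = 17678 + (17446 + 3*√(-36 + 9))*(-12405 - 9673) = 17678 + (17446 + 3*√(-27))*(-22078) = 17678 + (17446 + 3*(3*I*√3))*(-22078) = 17678 + (17446 + 9*I*√3)*(-22078) = 17678 + (-385172788 - 198702*I*√3) = -385155110 - 198702*I*√3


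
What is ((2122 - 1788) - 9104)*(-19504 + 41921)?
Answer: -196597090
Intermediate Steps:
((2122 - 1788) - 9104)*(-19504 + 41921) = (334 - 9104)*22417 = -8770*22417 = -196597090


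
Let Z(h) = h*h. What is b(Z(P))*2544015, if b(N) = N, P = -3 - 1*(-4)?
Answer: 2544015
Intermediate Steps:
P = 1 (P = -3 + 4 = 1)
Z(h) = h²
b(Z(P))*2544015 = 1²*2544015 = 1*2544015 = 2544015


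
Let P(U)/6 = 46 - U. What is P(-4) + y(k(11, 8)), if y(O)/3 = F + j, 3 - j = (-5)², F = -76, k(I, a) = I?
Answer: 6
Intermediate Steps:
j = -22 (j = 3 - 1*(-5)² = 3 - 1*25 = 3 - 25 = -22)
P(U) = 276 - 6*U (P(U) = 6*(46 - U) = 276 - 6*U)
y(O) = -294 (y(O) = 3*(-76 - 22) = 3*(-98) = -294)
P(-4) + y(k(11, 8)) = (276 - 6*(-4)) - 294 = (276 + 24) - 294 = 300 - 294 = 6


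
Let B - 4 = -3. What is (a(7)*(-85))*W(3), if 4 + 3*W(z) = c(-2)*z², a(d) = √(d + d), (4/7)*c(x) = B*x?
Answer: 6035*√14/6 ≈ 3763.5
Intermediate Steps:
B = 1 (B = 4 - 3 = 1)
c(x) = 7*x/4 (c(x) = 7*(1*x)/4 = 7*x/4)
a(d) = √2*√d (a(d) = √(2*d) = √2*√d)
W(z) = -4/3 - 7*z²/6 (W(z) = -4/3 + (((7/4)*(-2))*z²)/3 = -4/3 + (-7*z²/2)/3 = -4/3 - 7*z²/6)
(a(7)*(-85))*W(3) = ((√2*√7)*(-85))*(-4/3 - 7/6*3²) = (√14*(-85))*(-4/3 - 7/6*9) = (-85*√14)*(-4/3 - 21/2) = -85*√14*(-71/6) = 6035*√14/6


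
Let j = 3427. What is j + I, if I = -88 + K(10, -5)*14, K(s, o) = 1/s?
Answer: 16702/5 ≈ 3340.4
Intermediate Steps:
I = -433/5 (I = -88 + 14/10 = -88 + (⅒)*14 = -88 + 7/5 = -433/5 ≈ -86.600)
j + I = 3427 - 433/5 = 16702/5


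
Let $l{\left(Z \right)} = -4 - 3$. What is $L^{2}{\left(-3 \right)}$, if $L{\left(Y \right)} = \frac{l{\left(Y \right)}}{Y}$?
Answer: $\frac{49}{9} \approx 5.4444$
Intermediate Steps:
$l{\left(Z \right)} = -7$ ($l{\left(Z \right)} = -4 - 3 = -7$)
$L{\left(Y \right)} = - \frac{7}{Y}$
$L^{2}{\left(-3 \right)} = \left(- \frac{7}{-3}\right)^{2} = \left(\left(-7\right) \left(- \frac{1}{3}\right)\right)^{2} = \left(\frac{7}{3}\right)^{2} = \frac{49}{9}$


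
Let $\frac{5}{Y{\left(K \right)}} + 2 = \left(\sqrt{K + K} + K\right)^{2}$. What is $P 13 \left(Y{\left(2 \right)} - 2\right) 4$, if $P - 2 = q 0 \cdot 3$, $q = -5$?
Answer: $- \frac{1196}{7} \approx -170.86$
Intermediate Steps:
$Y{\left(K \right)} = \frac{5}{-2 + \left(K + \sqrt{2} \sqrt{K}\right)^{2}}$ ($Y{\left(K \right)} = \frac{5}{-2 + \left(\sqrt{K + K} + K\right)^{2}} = \frac{5}{-2 + \left(\sqrt{2 K} + K\right)^{2}} = \frac{5}{-2 + \left(\sqrt{2} \sqrt{K} + K\right)^{2}} = \frac{5}{-2 + \left(K + \sqrt{2} \sqrt{K}\right)^{2}}$)
$P = 2$ ($P = 2 + \left(-5\right) 0 \cdot 3 = 2 + 0 \cdot 3 = 2 + 0 = 2$)
$P 13 \left(Y{\left(2 \right)} - 2\right) 4 = 2 \cdot 13 \left(\frac{5}{-2 + \left(2 + \sqrt{2} \sqrt{2}\right)^{2}} - 2\right) 4 = 26 \left(\frac{5}{-2 + \left(2 + 2\right)^{2}} - 2\right) 4 = 26 \left(\frac{5}{-2 + 4^{2}} - 2\right) 4 = 26 \left(\frac{5}{-2 + 16} - 2\right) 4 = 26 \left(\frac{5}{14} - 2\right) 4 = 26 \left(\left(- \frac{23}{14}\right) 4\right) = 26 \left(- \frac{46}{7}\right) = - \frac{1196}{7}$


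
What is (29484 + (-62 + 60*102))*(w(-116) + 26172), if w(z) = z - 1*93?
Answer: 922776946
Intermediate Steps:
w(z) = -93 + z (w(z) = z - 93 = -93 + z)
(29484 + (-62 + 60*102))*(w(-116) + 26172) = (29484 + (-62 + 60*102))*((-93 - 116) + 26172) = (29484 + (-62 + 6120))*(-209 + 26172) = (29484 + 6058)*25963 = 35542*25963 = 922776946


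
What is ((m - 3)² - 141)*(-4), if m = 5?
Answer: 548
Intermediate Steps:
((m - 3)² - 141)*(-4) = ((5 - 3)² - 141)*(-4) = (2² - 141)*(-4) = (4 - 141)*(-4) = -137*(-4) = 548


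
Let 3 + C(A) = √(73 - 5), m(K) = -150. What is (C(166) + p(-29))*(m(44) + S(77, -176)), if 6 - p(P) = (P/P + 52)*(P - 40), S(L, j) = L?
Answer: -267180 - 146*√17 ≈ -2.6778e+5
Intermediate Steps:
p(P) = 2126 - 53*P (p(P) = 6 - (P/P + 52)*(P - 40) = 6 - (1 + 52)*(-40 + P) = 6 - 53*(-40 + P) = 6 - (-2120 + 53*P) = 6 + (2120 - 53*P) = 2126 - 53*P)
C(A) = -3 + 2*√17 (C(A) = -3 + √(73 - 5) = -3 + √68 = -3 + 2*√17)
(C(166) + p(-29))*(m(44) + S(77, -176)) = ((-3 + 2*√17) + (2126 - 53*(-29)))*(-150 + 77) = ((-3 + 2*√17) + (2126 + 1537))*(-73) = ((-3 + 2*√17) + 3663)*(-73) = (3660 + 2*√17)*(-73) = -267180 - 146*√17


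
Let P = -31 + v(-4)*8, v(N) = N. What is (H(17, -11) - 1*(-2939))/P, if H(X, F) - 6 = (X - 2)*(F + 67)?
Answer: -3785/63 ≈ -60.079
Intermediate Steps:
H(X, F) = 6 + (-2 + X)*(67 + F) (H(X, F) = 6 + (X - 2)*(F + 67) = 6 + (-2 + X)*(67 + F))
P = -63 (P = -31 - 4*8 = -31 - 32 = -63)
(H(17, -11) - 1*(-2939))/P = ((-128 - 2*(-11) + 67*17 - 11*17) - 1*(-2939))/(-63) = ((-128 + 22 + 1139 - 187) + 2939)*(-1/63) = (846 + 2939)*(-1/63) = 3785*(-1/63) = -3785/63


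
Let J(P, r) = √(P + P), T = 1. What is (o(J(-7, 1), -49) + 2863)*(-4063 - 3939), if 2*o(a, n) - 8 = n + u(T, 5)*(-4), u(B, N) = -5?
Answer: -22825705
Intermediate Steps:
J(P, r) = √2*√P (J(P, r) = √(2*P) = √2*√P)
o(a, n) = 14 + n/2 (o(a, n) = 4 + (n - 5*(-4))/2 = 4 + (n + 20)/2 = 4 + (20 + n)/2 = 4 + (10 + n/2) = 14 + n/2)
(o(J(-7, 1), -49) + 2863)*(-4063 - 3939) = ((14 + (½)*(-49)) + 2863)*(-4063 - 3939) = ((14 - 49/2) + 2863)*(-8002) = (-21/2 + 2863)*(-8002) = (5705/2)*(-8002) = -22825705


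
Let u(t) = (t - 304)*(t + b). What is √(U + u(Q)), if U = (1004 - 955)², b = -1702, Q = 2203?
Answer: 10*√9538 ≈ 976.63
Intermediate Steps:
U = 2401 (U = 49² = 2401)
u(t) = (-1702 + t)*(-304 + t) (u(t) = (t - 304)*(t - 1702) = (-304 + t)*(-1702 + t) = (-1702 + t)*(-304 + t))
√(U + u(Q)) = √(2401 + (517408 + 2203² - 2006*2203)) = √(2401 + (517408 + 4853209 - 4419218)) = √(2401 + 951399) = √953800 = 10*√9538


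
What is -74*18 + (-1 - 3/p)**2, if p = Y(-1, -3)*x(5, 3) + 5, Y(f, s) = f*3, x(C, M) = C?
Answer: -133151/100 ≈ -1331.5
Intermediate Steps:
Y(f, s) = 3*f
p = -10 (p = (3*(-1))*5 + 5 = -3*5 + 5 = -15 + 5 = -10)
-74*18 + (-1 - 3/p)**2 = -74*18 + (-1 - 3/(-10))**2 = -1332 + (-1 - 3*(-1/10))**2 = -1332 + (-1 + 3/10)**2 = -1332 + (-7/10)**2 = -1332 + 49/100 = -133151/100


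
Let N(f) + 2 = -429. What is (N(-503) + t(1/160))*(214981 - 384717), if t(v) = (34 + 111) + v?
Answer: 970868703/20 ≈ 4.8543e+7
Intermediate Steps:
N(f) = -431 (N(f) = -2 - 429 = -431)
t(v) = 145 + v
(N(-503) + t(1/160))*(214981 - 384717) = (-431 + (145 + 1/160))*(214981 - 384717) = (-431 + (145 + 1/160))*(-169736) = (-431 + 23201/160)*(-169736) = -45759/160*(-169736) = 970868703/20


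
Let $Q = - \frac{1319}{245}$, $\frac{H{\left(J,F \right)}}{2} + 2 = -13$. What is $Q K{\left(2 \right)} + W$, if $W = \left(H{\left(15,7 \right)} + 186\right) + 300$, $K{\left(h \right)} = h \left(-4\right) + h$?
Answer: $\frac{119634}{245} \approx 488.3$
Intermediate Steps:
$H{\left(J,F \right)} = -30$ ($H{\left(J,F \right)} = -4 + 2 \left(-13\right) = -4 - 26 = -30$)
$K{\left(h \right)} = - 3 h$ ($K{\left(h \right)} = - 4 h + h = - 3 h$)
$Q = - \frac{1319}{245}$ ($Q = \left(-1319\right) \frac{1}{245} = - \frac{1319}{245} \approx -5.3837$)
$W = 456$ ($W = \left(-30 + 186\right) + 300 = 156 + 300 = 456$)
$Q K{\left(2 \right)} + W = - \frac{1319 \left(\left(-3\right) 2\right)}{245} + 456 = \left(- \frac{1319}{245}\right) \left(-6\right) + 456 = \frac{7914}{245} + 456 = \frac{119634}{245}$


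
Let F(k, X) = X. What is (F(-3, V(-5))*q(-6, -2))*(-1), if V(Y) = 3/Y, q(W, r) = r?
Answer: -6/5 ≈ -1.2000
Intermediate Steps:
(F(-3, V(-5))*q(-6, -2))*(-1) = ((3/(-5))*(-2))*(-1) = ((3*(-⅕))*(-2))*(-1) = -⅗*(-2)*(-1) = (6/5)*(-1) = -6/5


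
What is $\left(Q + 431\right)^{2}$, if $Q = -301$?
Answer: $16900$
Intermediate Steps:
$\left(Q + 431\right)^{2} = \left(-301 + 431\right)^{2} = 130^{2} = 16900$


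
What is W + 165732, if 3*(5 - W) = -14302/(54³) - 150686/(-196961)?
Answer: 7710306875460331/46521400356 ≈ 1.6574e+5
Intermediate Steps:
W = 222151659739/46521400356 (W = 5 - (-14302/(54³) - 150686/(-196961))/3 = 5 - (-14302/157464 - 150686*(-1/196961))/3 = 5 - (-14302*1/157464 + 150686/196961)/3 = 5 - (-7151/78732 + 150686/196961)/3 = 5 - ⅓*10455342041/15507133452 = 5 - 10455342041/46521400356 = 222151659739/46521400356 ≈ 4.7753)
W + 165732 = 222151659739/46521400356 + 165732 = 7710306875460331/46521400356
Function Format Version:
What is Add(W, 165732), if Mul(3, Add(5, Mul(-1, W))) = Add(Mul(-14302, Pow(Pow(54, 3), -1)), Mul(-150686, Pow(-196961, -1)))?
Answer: Rational(7710306875460331, 46521400356) ≈ 1.6574e+5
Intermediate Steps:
W = Rational(222151659739, 46521400356) (W = Add(5, Mul(Rational(-1, 3), Add(Mul(-14302, Pow(Pow(54, 3), -1)), Mul(-150686, Pow(-196961, -1))))) = Add(5, Mul(Rational(-1, 3), Add(Mul(-14302, Pow(157464, -1)), Mul(-150686, Rational(-1, 196961))))) = Add(5, Mul(Rational(-1, 3), Add(Mul(-14302, Rational(1, 157464)), Rational(150686, 196961)))) = Add(5, Mul(Rational(-1, 3), Add(Rational(-7151, 78732), Rational(150686, 196961)))) = Add(5, Mul(Rational(-1, 3), Rational(10455342041, 15507133452))) = Add(5, Rational(-10455342041, 46521400356)) = Rational(222151659739, 46521400356) ≈ 4.7753)
Add(W, 165732) = Add(Rational(222151659739, 46521400356), 165732) = Rational(7710306875460331, 46521400356)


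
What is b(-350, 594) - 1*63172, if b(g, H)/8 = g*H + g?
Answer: -1729172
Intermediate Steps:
b(g, H) = 8*g + 8*H*g (b(g, H) = 8*(g*H + g) = 8*(H*g + g) = 8*(g + H*g) = 8*g + 8*H*g)
b(-350, 594) - 1*63172 = 8*(-350)*(1 + 594) - 1*63172 = 8*(-350)*595 - 63172 = -1666000 - 63172 = -1729172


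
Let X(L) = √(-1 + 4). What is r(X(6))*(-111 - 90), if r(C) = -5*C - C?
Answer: 1206*√3 ≈ 2088.9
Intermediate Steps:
X(L) = √3
r(C) = -6*C
r(X(6))*(-111 - 90) = (-6*√3)*(-111 - 90) = -6*√3*(-201) = 1206*√3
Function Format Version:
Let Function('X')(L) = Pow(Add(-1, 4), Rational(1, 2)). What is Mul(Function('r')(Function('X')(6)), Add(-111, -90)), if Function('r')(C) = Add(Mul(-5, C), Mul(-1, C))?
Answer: Mul(1206, Pow(3, Rational(1, 2))) ≈ 2088.9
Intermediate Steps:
Function('X')(L) = Pow(3, Rational(1, 2))
Function('r')(C) = Mul(-6, C)
Mul(Function('r')(Function('X')(6)), Add(-111, -90)) = Mul(Mul(-6, Pow(3, Rational(1, 2))), Add(-111, -90)) = Mul(Mul(-6, Pow(3, Rational(1, 2))), -201) = Mul(1206, Pow(3, Rational(1, 2)))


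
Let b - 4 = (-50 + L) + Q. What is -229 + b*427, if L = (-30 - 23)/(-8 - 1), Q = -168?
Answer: -801832/9 ≈ -89093.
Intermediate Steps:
L = 53/9 (L = -53/(-9) = -53*(-⅑) = 53/9 ≈ 5.8889)
b = -1873/9 (b = 4 + ((-50 + 53/9) - 168) = 4 + (-397/9 - 168) = 4 - 1909/9 = -1873/9 ≈ -208.11)
-229 + b*427 = -229 - 1873/9*427 = -229 - 799771/9 = -801832/9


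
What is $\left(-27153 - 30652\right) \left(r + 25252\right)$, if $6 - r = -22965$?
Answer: $-2787530515$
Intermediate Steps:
$r = 22971$ ($r = 6 - -22965 = 6 + 22965 = 22971$)
$\left(-27153 - 30652\right) \left(r + 25252\right) = \left(-27153 - 30652\right) \left(22971 + 25252\right) = \left(-57805\right) 48223 = -2787530515$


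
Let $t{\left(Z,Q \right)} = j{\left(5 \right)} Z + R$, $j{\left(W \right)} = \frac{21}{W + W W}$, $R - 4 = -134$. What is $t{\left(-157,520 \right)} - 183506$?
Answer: $- \frac{1837459}{10} \approx -1.8375 \cdot 10^{5}$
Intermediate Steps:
$R = -130$ ($R = 4 - 134 = -130$)
$j{\left(W \right)} = \frac{21}{W + W^{2}}$
$t{\left(Z,Q \right)} = -130 + \frac{7 Z}{10}$ ($t{\left(Z,Q \right)} = \frac{21}{5 \left(1 + 5\right)} Z - 130 = 21 \cdot \frac{1}{5} \cdot \frac{1}{6} Z - 130 = \frac{7 Z}{10} - 130 = -130 + \frac{7 Z}{10}$)
$t{\left(-157,520 \right)} - 183506 = \left(-130 + \frac{7}{10} \left(-157\right)\right) - 183506 = \left(-130 - \frac{1099}{10}\right) - 183506 = - \frac{2399}{10} - 183506 = - \frac{1837459}{10}$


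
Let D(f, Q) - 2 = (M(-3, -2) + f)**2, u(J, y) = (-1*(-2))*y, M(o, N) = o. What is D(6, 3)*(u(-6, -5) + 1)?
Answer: -99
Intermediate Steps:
u(J, y) = 2*y
D(f, Q) = 2 + (-3 + f)**2
D(6, 3)*(u(-6, -5) + 1) = (2 + (-3 + 6)**2)*(2*(-5) + 1) = (2 + 3**2)*(-10 + 1) = (2 + 9)*(-9) = 11*(-9) = -99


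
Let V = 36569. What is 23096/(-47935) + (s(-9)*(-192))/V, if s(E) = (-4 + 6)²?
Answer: -881411704/1752935015 ≈ -0.50282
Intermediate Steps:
s(E) = 4 (s(E) = 2² = 4)
23096/(-47935) + (s(-9)*(-192))/V = 23096/(-47935) + (4*(-192))/36569 = 23096*(-1/47935) - 768*1/36569 = -23096/47935 - 768/36569 = -881411704/1752935015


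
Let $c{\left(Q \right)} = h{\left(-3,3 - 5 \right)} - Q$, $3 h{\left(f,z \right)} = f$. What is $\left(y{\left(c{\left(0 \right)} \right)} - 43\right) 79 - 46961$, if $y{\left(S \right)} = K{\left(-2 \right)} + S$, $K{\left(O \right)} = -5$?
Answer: $-50832$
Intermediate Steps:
$h{\left(f,z \right)} = \frac{f}{3}$
$c{\left(Q \right)} = -1 - Q$ ($c{\left(Q \right)} = \frac{1}{3} \left(-3\right) - Q = -1 - Q$)
$y{\left(S \right)} = -5 + S$
$\left(y{\left(c{\left(0 \right)} \right)} - 43\right) 79 - 46961 = \left(\left(-5 - 1\right) - 43\right) 79 - 46961 = \left(-6 - 43\right) 79 - 46961 = \left(-49\right) 79 - 46961 = -3871 - 46961 = -50832$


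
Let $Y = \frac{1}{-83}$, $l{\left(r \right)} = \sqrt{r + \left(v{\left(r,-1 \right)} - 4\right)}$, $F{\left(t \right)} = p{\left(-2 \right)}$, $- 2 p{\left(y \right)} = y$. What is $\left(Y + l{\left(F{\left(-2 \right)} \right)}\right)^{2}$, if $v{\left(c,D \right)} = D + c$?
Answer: $\frac{\left(1 - 83 i \sqrt{3}\right)^{2}}{6889} \approx -2.9999 - 0.041736 i$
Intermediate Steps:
$p{\left(y \right)} = - \frac{y}{2}$
$F{\left(t \right)} = 1$ ($F{\left(t \right)} = \left(- \frac{1}{2}\right) \left(-2\right) = 1$)
$l{\left(r \right)} = \sqrt{-5 + 2 r}$ ($l{\left(r \right)} = \sqrt{r + \left(\left(-1 + r\right) - 4\right)} = \sqrt{r + \left(-5 + r\right)} = \sqrt{-5 + 2 r}$)
$Y = - \frac{1}{83} \approx -0.012048$
$\left(Y + l{\left(F{\left(-2 \right)} \right)}\right)^{2} = \left(- \frac{1}{83} + \sqrt{-5 + 2 \cdot 1}\right)^{2} = \left(- \frac{1}{83} + \sqrt{-5 + 2}\right)^{2} = \left(- \frac{1}{83} + \sqrt{-3}\right)^{2} = \left(- \frac{1}{83} + i \sqrt{3}\right)^{2}$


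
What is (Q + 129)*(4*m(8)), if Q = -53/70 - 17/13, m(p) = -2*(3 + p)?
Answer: -5082484/455 ≈ -11170.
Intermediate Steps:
m(p) = -6 - 2*p
Q = -1879/910 (Q = -53*1/70 - 17*1/13 = -53/70 - 17/13 = -1879/910 ≈ -2.0648)
(Q + 129)*(4*m(8)) = (-1879/910 + 129)*(4*(-6 - 2*8)) = 115511*(4*(-6 - 16))/910 = 115511*(4*(-22))/910 = (115511/910)*(-88) = -5082484/455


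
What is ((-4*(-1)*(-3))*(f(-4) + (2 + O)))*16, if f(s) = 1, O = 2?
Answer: -960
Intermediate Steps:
((-4*(-1)*(-3))*(f(-4) + (2 + O)))*16 = ((-4*(-1)*(-3))*(1 + (2 + 2)))*16 = ((4*(-3))*(1 + 4))*16 = -12*5*16 = -60*16 = -960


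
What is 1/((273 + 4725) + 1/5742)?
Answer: 5742/28698517 ≈ 0.00020008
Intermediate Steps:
1/((273 + 4725) + 1/5742) = 1/(4998 + 1/5742) = 1/(28698517/5742) = 5742/28698517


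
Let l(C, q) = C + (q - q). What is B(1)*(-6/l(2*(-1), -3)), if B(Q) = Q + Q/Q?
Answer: 6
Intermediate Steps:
l(C, q) = C (l(C, q) = C + 0 = C)
B(Q) = 1 + Q (B(Q) = Q + 1 = 1 + Q)
B(1)*(-6/l(2*(-1), -3)) = (1 + 1)*(-6/(2*(-1))) = 2*(-6/(-2)) = 2*(-6*(-1/2)) = 2*3 = 6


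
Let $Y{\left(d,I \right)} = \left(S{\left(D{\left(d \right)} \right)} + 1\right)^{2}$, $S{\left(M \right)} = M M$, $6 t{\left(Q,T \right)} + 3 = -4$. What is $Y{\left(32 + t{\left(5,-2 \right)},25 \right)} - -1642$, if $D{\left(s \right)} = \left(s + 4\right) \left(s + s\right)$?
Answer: $\frac{2234972821986907993}{104976} \approx 2.129 \cdot 10^{13}$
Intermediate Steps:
$D{\left(s \right)} = 2 s \left(4 + s\right)$ ($D{\left(s \right)} = \left(4 + s\right) 2 s = 2 s \left(4 + s\right)$)
$t{\left(Q,T \right)} = - \frac{7}{6}$ ($t{\left(Q,T \right)} = - \frac{1}{2} + \frac{1}{6} \left(-4\right) = - \frac{1}{2} - \frac{2}{3} = - \frac{7}{6}$)
$S{\left(M \right)} = M^{2}$
$Y{\left(d,I \right)} = \left(1 + 4 d^{2} \left(4 + d\right)^{2}\right)^{2}$ ($Y{\left(d,I \right)} = \left(\left(2 d \left(4 + d\right)\right)^{2} + 1\right)^{2} = \left(4 d^{2} \left(4 + d\right)^{2} + 1\right)^{2} = \left(1 + 4 d^{2} \left(4 + d\right)^{2}\right)^{2}$)
$Y{\left(32 + t{\left(5,-2 \right)},25 \right)} - -1642 = \left(1 + 4 \left(32 - \frac{7}{6}\right)^{2} \left(4 + \left(32 - \frac{7}{6}\right)\right)^{2}\right)^{2} - -1642 = \left(1 + 4 \left(\frac{185}{6}\right)^{2} \left(4 + \frac{185}{6}\right)^{2}\right)^{2} + 1642 = \left(1 + 4 \cdot \frac{34225}{36} \left(\frac{209}{6}\right)^{2}\right)^{2} + 1642 = \left(1 + 4 \cdot \frac{34225}{36} \cdot \frac{43681}{36}\right)^{2} + 1642 = \left(1 + \frac{1494982225}{324}\right)^{2} + 1642 = \left(\frac{1494982549}{324}\right)^{2} + 1642 = \frac{2234972821814537401}{104976} + 1642 = \frac{2234972821986907993}{104976}$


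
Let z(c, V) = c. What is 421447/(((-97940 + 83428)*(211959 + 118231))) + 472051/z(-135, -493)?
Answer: -90477399625465/25875273312 ≈ -3496.7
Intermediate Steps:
421447/(((-97940 + 83428)*(211959 + 118231))) + 472051/z(-135, -493) = 421447/(((-97940 + 83428)*(211959 + 118231))) + 472051/(-135) = 421447/((-14512*330190)) + 472051*(-1/135) = 421447/(-4791717280) - 472051/135 = 421447*(-1/4791717280) - 472051/135 = -421447/4791717280 - 472051/135 = -90477399625465/25875273312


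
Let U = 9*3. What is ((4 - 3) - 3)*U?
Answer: -54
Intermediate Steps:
U = 27
((4 - 3) - 3)*U = ((4 - 3) - 3)*27 = (1 - 3)*27 = -2*27 = -54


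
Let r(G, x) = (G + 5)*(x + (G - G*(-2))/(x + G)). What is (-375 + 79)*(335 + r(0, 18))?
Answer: -125800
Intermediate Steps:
r(G, x) = (5 + G)*(x + 3*G/(G + x)) (r(G, x) = (5 + G)*(x + (G - (-2)*G)/(G + x)) = (5 + G)*(x + (G + 2*G)/(G + x)) = (5 + G)*(x + (3*G)/(G + x)) = (5 + G)*(x + 3*G/(G + x)))
(-375 + 79)*(335 + r(0, 18)) = (-375 + 79)*(335 + (3*0² + 5*18² + 15*0 + 0*18² + 18*0² + 5*0*18)/(0 + 18)) = -296*(335 + (3*0 + 5*324 + 0 + 0*324 + 18*0 + 0)/18) = -296*(335 + (0 + 1620 + 0 + 0 + 0 + 0)/18) = -296*(335 + (1/18)*1620) = -296*(335 + 90) = -296*425 = -125800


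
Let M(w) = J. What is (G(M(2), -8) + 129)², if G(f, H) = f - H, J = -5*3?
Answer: 14884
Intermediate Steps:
J = -15
M(w) = -15
(G(M(2), -8) + 129)² = ((-15 - 1*(-8)) + 129)² = ((-15 + 8) + 129)² = (-7 + 129)² = 122² = 14884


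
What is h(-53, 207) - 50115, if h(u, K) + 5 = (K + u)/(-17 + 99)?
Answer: -2054843/41 ≈ -50118.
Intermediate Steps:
h(u, K) = -5 + K/82 + u/82 (h(u, K) = -5 + (K + u)/(-17 + 99) = -5 + (K + u)/82 = -5 + (K + u)*(1/82) = -5 + (K/82 + u/82) = -5 + K/82 + u/82)
h(-53, 207) - 50115 = (-5 + (1/82)*207 + (1/82)*(-53)) - 50115 = (-5 + 207/82 - 53/82) - 50115 = -128/41 - 50115 = -2054843/41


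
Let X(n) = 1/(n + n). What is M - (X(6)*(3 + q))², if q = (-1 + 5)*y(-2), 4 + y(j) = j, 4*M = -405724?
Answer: -1622945/16 ≈ -1.0143e+5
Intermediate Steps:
M = -101431 (M = (¼)*(-405724) = -101431)
y(j) = -4 + j
X(n) = 1/(2*n)
q = -24 (q = (-1 + 5)*(-4 - 2) = 4*(-6) = -24)
M - (X(6)*(3 + q))² = -101431 - (((½)/6)*(3 - 24))² = -101431 - (((½)*(⅙))*(-21))² = -101431 - ((1/12)*(-21))² = -101431 - (-7/4)² = -101431 - 1*49/16 = -101431 - 49/16 = -1622945/16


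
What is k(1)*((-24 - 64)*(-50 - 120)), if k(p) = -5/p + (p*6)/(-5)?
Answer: -92752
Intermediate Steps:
k(p) = -5/p - 6*p/5 (k(p) = -5/p + (6*p)*(-⅕) = -5/p - 6*p/5)
k(1)*((-24 - 64)*(-50 - 120)) = (-5/1 - 6/5*1)*((-24 - 64)*(-50 - 120)) = (-5*1 - 6/5)*(-88*(-170)) = (-5 - 6/5)*14960 = -31/5*14960 = -92752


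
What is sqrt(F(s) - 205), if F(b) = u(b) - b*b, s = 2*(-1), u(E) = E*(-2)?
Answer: I*sqrt(205) ≈ 14.318*I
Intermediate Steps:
u(E) = -2*E
s = -2
F(b) = -b**2 - 2*b (F(b) = -2*b - b*b = -2*b - b**2 = -b**2 - 2*b)
sqrt(F(s) - 205) = sqrt(-2*(-2 - 1*(-2)) - 205) = sqrt(-2*(-2 + 2) - 205) = sqrt(-2*0 - 205) = sqrt(0 - 205) = sqrt(-205) = I*sqrt(205)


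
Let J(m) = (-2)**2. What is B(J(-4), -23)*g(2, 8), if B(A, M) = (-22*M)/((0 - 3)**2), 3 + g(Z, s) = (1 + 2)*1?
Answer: 0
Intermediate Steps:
J(m) = 4
g(Z, s) = 0 (g(Z, s) = -3 + (1 + 2)*1 = -3 + 3*1 = -3 + 3 = 0)
B(A, M) = -22*M/9 (B(A, M) = (-22*M)/((-3)**2) = -22*M/9)
B(J(-4), -23)*g(2, 8) = -22/9*(-23)*0 = (506/9)*0 = 0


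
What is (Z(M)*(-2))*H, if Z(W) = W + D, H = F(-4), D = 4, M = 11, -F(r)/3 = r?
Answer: -360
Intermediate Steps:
F(r) = -3*r
H = 12 (H = -3*(-4) = 12)
Z(W) = 4 + W (Z(W) = W + 4 = 4 + W)
(Z(M)*(-2))*H = ((4 + 11)*(-2))*12 = (15*(-2))*12 = -30*12 = -360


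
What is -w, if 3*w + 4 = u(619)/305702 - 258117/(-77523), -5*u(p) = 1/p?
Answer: 16392008755091/73348207371870 ≈ 0.22348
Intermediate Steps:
u(p) = -1/(5*p)
w = -16392008755091/73348207371870 (w = -4/3 + (-⅕/619/305702 - 258117/(-77523))/3 = -4/3 + (-⅕*1/619*(1/305702) - 258117*(-1/77523))/3 = -4/3 + (-1/3095*1/305702 + 86039/25841)/3 = -4/3 + (-1/946147690 + 86039/25841)/3 = -4/3 + (⅓)*(81405601074069/24449402457290) = -4/3 + 27135200358023/24449402457290 = -16392008755091/73348207371870 ≈ -0.22348)
-w = -1*(-16392008755091/73348207371870) = 16392008755091/73348207371870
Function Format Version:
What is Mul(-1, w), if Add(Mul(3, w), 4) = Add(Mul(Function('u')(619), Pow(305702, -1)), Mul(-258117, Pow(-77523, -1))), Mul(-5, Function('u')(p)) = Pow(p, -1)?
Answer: Rational(16392008755091, 73348207371870) ≈ 0.22348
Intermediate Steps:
Function('u')(p) = Mul(Rational(-1, 5), Pow(p, -1))
w = Rational(-16392008755091, 73348207371870) (w = Add(Rational(-4, 3), Mul(Rational(1, 3), Add(Mul(Mul(Rational(-1, 5), Pow(619, -1)), Pow(305702, -1)), Mul(-258117, Pow(-77523, -1))))) = Add(Rational(-4, 3), Mul(Rational(1, 3), Add(Mul(Mul(Rational(-1, 5), Rational(1, 619)), Rational(1, 305702)), Mul(-258117, Rational(-1, 77523))))) = Add(Rational(-4, 3), Mul(Rational(1, 3), Add(Mul(Rational(-1, 3095), Rational(1, 305702)), Rational(86039, 25841)))) = Add(Rational(-4, 3), Mul(Rational(1, 3), Add(Rational(-1, 946147690), Rational(86039, 25841)))) = Add(Rational(-4, 3), Mul(Rational(1, 3), Rational(81405601074069, 24449402457290))) = Add(Rational(-4, 3), Rational(27135200358023, 24449402457290)) = Rational(-16392008755091, 73348207371870) ≈ -0.22348)
Mul(-1, w) = Mul(-1, Rational(-16392008755091, 73348207371870)) = Rational(16392008755091, 73348207371870)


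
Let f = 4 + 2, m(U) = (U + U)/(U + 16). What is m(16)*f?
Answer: 6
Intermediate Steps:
m(U) = 2*U/(16 + U) (m(U) = (2*U)/(16 + U) = 2*U/(16 + U))
f = 6
m(16)*f = (2*16/(16 + 16))*6 = (2*16/32)*6 = (2*16*(1/32))*6 = 1*6 = 6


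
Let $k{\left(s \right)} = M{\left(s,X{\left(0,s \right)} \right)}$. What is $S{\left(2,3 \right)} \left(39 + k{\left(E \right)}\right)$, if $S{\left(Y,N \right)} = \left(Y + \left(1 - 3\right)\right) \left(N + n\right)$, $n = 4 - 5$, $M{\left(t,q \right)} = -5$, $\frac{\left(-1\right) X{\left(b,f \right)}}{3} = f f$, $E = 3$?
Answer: $0$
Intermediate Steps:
$X{\left(b,f \right)} = - 3 f^{2}$ ($X{\left(b,f \right)} = - 3 f f = - 3 f^{2}$)
$n = -1$ ($n = 4 - 5 = -1$)
$S{\left(Y,N \right)} = \left(-1 + N\right) \left(-2 + Y\right)$ ($S{\left(Y,N \right)} = \left(Y + \left(1 - 3\right)\right) \left(N - 1\right) = \left(Y + \left(1 - 3\right)\right) \left(-1 + N\right) = \left(Y - 2\right) \left(-1 + N\right) = \left(-2 + Y\right) \left(-1 + N\right) = \left(-1 + N\right) \left(-2 + Y\right)$)
$k{\left(s \right)} = -5$
$S{\left(2,3 \right)} \left(39 + k{\left(E \right)}\right) = \left(2 - 2 - 6 + 3 \cdot 2\right) \left(39 - 5\right) = \left(2 - 2 - 6 + 6\right) 34 = 0 \cdot 34 = 0$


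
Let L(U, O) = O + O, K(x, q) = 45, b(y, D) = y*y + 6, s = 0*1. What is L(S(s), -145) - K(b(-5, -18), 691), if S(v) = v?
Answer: -335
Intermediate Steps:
s = 0
b(y, D) = 6 + y² (b(y, D) = y² + 6 = 6 + y²)
L(U, O) = 2*O
L(S(s), -145) - K(b(-5, -18), 691) = 2*(-145) - 1*45 = -290 - 45 = -335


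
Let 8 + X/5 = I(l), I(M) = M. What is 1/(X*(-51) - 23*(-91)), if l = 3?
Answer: 1/3368 ≈ 0.00029691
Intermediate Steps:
X = -25 (X = -40 + 5*3 = -40 + 15 = -25)
1/(X*(-51) - 23*(-91)) = 1/(-25*(-51) - 23*(-91)) = 1/(1275 + 2093) = 1/3368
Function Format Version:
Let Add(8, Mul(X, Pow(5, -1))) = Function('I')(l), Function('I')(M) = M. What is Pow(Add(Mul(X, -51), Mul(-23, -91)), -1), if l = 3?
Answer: Rational(1, 3368) ≈ 0.00029691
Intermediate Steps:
X = -25 (X = Add(-40, Mul(5, 3)) = Add(-40, 15) = -25)
Pow(Add(Mul(X, -51), Mul(-23, -91)), -1) = Pow(Add(Mul(-25, -51), Mul(-23, -91)), -1) = Pow(Add(1275, 2093), -1) = Pow(3368, -1) = Rational(1, 3368)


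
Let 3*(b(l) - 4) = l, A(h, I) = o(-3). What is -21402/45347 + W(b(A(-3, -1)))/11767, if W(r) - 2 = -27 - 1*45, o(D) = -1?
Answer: -36430232/76228307 ≈ -0.47791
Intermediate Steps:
A(h, I) = -1
b(l) = 4 + l/3
W(r) = -70 (W(r) = 2 + (-27 - 1*45) = 2 + (-27 - 45) = 2 - 72 = -70)
-21402/45347 + W(b(A(-3, -1)))/11767 = -21402/45347 - 70/11767 = -21402*1/45347 - 70*1/11767 = -21402/45347 - 10/1681 = -36430232/76228307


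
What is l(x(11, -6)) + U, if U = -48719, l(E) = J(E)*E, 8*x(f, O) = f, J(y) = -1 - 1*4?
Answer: -389807/8 ≈ -48726.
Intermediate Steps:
J(y) = -5 (J(y) = -1 - 4 = -5)
x(f, O) = f/8
l(E) = -5*E
l(x(11, -6)) + U = -5*11/8 - 48719 = -55/8 - 48719 = -389807/8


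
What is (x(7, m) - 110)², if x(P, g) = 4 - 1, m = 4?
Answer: 11449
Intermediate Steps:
x(P, g) = 3
(x(7, m) - 110)² = (3 - 110)² = (-107)² = 11449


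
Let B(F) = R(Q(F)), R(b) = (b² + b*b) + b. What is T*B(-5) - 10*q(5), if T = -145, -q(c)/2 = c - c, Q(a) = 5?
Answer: -7975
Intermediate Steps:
R(b) = b + 2*b² (R(b) = (b² + b²) + b = 2*b² + b = b + 2*b²)
q(c) = 0 (q(c) = -2*(c - c) = -2*0 = 0)
B(F) = 55 (B(F) = 5*(1 + 2*5) = 5*(1 + 10) = 5*11 = 55)
T*B(-5) - 10*q(5) = -145*55 - 10*0 = -7975 + 0 = -7975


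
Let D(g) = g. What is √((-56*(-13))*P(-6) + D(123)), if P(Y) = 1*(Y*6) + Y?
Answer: I*√30453 ≈ 174.51*I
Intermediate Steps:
P(Y) = 7*Y (P(Y) = 1*(6*Y) + Y = 6*Y + Y = 7*Y)
√((-56*(-13))*P(-6) + D(123)) = √((-56*(-13))*(7*(-6)) + 123) = √(728*(-42) + 123) = √(-30576 + 123) = √(-30453) = I*√30453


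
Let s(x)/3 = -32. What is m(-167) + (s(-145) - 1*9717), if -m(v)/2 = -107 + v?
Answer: -9265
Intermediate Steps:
s(x) = -96 (s(x) = 3*(-32) = -96)
m(v) = 214 - 2*v (m(v) = -2*(-107 + v) = 214 - 2*v)
m(-167) + (s(-145) - 1*9717) = (214 - 2*(-167)) + (-96 - 1*9717) = (214 + 334) + (-96 - 9717) = 548 - 9813 = -9265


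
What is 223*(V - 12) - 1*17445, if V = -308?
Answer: -88805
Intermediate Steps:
223*(V - 12) - 1*17445 = 223*(-308 - 12) - 1*17445 = 223*(-320) - 17445 = -71360 - 17445 = -88805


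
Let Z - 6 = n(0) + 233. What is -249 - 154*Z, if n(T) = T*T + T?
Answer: -37055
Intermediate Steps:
n(T) = T + T² (n(T) = T² + T = T + T²)
Z = 239 (Z = 6 + (0*(1 + 0) + 233) = 6 + (0*1 + 233) = 6 + (0 + 233) = 6 + 233 = 239)
-249 - 154*Z = -249 - 154*239 = -249 - 36806 = -37055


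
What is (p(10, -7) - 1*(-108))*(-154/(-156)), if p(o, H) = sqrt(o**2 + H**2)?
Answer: 1386/13 + 77*sqrt(149)/78 ≈ 118.67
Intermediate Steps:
p(o, H) = sqrt(H**2 + o**2)
(p(10, -7) - 1*(-108))*(-154/(-156)) = (sqrt((-7)**2 + 10**2) - 1*(-108))*(-154/(-156)) = (sqrt(49 + 100) + 108)*(-154*(-1/156)) = (sqrt(149) + 108)*(77/78) = (108 + sqrt(149))*(77/78) = 1386/13 + 77*sqrt(149)/78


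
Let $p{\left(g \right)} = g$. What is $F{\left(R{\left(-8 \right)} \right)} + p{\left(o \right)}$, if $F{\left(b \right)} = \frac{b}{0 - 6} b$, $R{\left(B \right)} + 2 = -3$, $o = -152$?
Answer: $- \frac{937}{6} \approx -156.17$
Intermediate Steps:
$R{\left(B \right)} = -5$ ($R{\left(B \right)} = -2 - 3 = -5$)
$F{\left(b \right)} = - \frac{b^{2}}{6}$ ($F{\left(b \right)} = \frac{b}{-6} b = - \frac{b}{6} b = - \frac{b^{2}}{6}$)
$F{\left(R{\left(-8 \right)} \right)} + p{\left(o \right)} = - \frac{\left(-5\right)^{2}}{6} - 152 = \left(- \frac{1}{6}\right) 25 - 152 = - \frac{25}{6} - 152 = - \frac{937}{6}$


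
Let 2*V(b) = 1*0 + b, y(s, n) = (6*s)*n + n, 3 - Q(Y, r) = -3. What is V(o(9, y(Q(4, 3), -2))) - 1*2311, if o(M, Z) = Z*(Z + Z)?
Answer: 3165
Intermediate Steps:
Q(Y, r) = 6 (Q(Y, r) = 3 - 1*(-3) = 3 + 3 = 6)
y(s, n) = n + 6*n*s (y(s, n) = 6*n*s + n = n + 6*n*s)
o(M, Z) = 2*Z² (o(M, Z) = Z*(2*Z) = 2*Z²)
V(b) = b/2 (V(b) = (1*0 + b)/2 = (0 + b)/2 = b/2)
V(o(9, y(Q(4, 3), -2))) - 1*2311 = (2*(-2*(1 + 6*6))²)/2 - 1*2311 = (2*(-2*(1 + 36))²)/2 - 2311 = (2*(-2*37)²)/2 - 2311 = (2*(-74)²)/2 - 2311 = (2*5476)/2 - 2311 = (½)*10952 - 2311 = 5476 - 2311 = 3165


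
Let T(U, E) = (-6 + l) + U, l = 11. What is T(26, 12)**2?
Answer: 961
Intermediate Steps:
T(U, E) = 5 + U (T(U, E) = (-6 + 11) + U = 5 + U)
T(26, 12)**2 = (5 + 26)**2 = 31**2 = 961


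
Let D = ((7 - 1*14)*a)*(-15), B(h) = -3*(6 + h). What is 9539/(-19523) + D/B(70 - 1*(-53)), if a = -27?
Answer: 5739568/839489 ≈ 6.8370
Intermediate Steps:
B(h) = -18 - 3*h
D = -2835 (D = ((7 - 1*14)*(-27))*(-15) = ((7 - 14)*(-27))*(-15) = -7*(-27)*(-15) = 189*(-15) = -2835)
9539/(-19523) + D/B(70 - 1*(-53)) = 9539/(-19523) - 2835/(-18 - 3*(70 - 1*(-53))) = 9539*(-1/19523) - 2835/(-18 - 3*(70 + 53)) = -9539/19523 - 2835/(-18 - 3*123) = -9539/19523 - 2835/(-18 - 369) = -9539/19523 - 2835/(-387) = -9539/19523 - 2835*(-1/387) = -9539/19523 + 315/43 = 5739568/839489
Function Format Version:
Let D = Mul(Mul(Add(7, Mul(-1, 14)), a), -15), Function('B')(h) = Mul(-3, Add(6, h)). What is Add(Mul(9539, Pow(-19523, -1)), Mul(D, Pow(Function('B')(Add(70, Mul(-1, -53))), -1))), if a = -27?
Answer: Rational(5739568, 839489) ≈ 6.8370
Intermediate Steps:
Function('B')(h) = Add(-18, Mul(-3, h))
D = -2835 (D = Mul(Mul(Add(7, Mul(-1, 14)), -27), -15) = Mul(Mul(Add(7, -14), -27), -15) = Mul(Mul(-7, -27), -15) = Mul(189, -15) = -2835)
Add(Mul(9539, Pow(-19523, -1)), Mul(D, Pow(Function('B')(Add(70, Mul(-1, -53))), -1))) = Add(Mul(9539, Pow(-19523, -1)), Mul(-2835, Pow(Add(-18, Mul(-3, Add(70, Mul(-1, -53)))), -1))) = Add(Mul(9539, Rational(-1, 19523)), Mul(-2835, Pow(Add(-18, Mul(-3, Add(70, 53))), -1))) = Add(Rational(-9539, 19523), Mul(-2835, Pow(Add(-18, Mul(-3, 123)), -1))) = Add(Rational(-9539, 19523), Mul(-2835, Pow(Add(-18, -369), -1))) = Add(Rational(-9539, 19523), Mul(-2835, Pow(-387, -1))) = Add(Rational(-9539, 19523), Mul(-2835, Rational(-1, 387))) = Add(Rational(-9539, 19523), Rational(315, 43)) = Rational(5739568, 839489)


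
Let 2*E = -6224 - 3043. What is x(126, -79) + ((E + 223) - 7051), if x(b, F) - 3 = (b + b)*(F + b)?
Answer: 771/2 ≈ 385.50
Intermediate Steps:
E = -9267/2 (E = (-6224 - 3043)/2 = (1/2)*(-9267) = -9267/2 ≈ -4633.5)
x(b, F) = 3 + 2*b*(F + b) (x(b, F) = 3 + (b + b)*(F + b) = 3 + (2*b)*(F + b) = 3 + 2*b*(F + b))
x(126, -79) + ((E + 223) - 7051) = (3 + 2*126**2 + 2*(-79)*126) + ((-9267/2 + 223) - 7051) = (3 + 2*15876 - 19908) + (-8821/2 - 7051) = (3 + 31752 - 19908) - 22923/2 = 11847 - 22923/2 = 771/2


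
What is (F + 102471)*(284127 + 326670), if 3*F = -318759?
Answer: -2310034254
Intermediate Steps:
F = -106253 (F = (⅓)*(-318759) = -106253)
(F + 102471)*(284127 + 326670) = (-106253 + 102471)*(284127 + 326670) = -3782*610797 = -2310034254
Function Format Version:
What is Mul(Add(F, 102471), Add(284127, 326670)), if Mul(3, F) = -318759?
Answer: -2310034254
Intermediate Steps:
F = -106253 (F = Mul(Rational(1, 3), -318759) = -106253)
Mul(Add(F, 102471), Add(284127, 326670)) = Mul(Add(-106253, 102471), Add(284127, 326670)) = Mul(-3782, 610797) = -2310034254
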